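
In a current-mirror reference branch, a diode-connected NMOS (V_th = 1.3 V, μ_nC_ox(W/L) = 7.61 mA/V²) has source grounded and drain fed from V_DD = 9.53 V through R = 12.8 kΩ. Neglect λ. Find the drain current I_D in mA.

With gate tied to drain, V_GS = V_DS ≥ V_GS − V_th, so the device is in saturation.
KCL at the drain: ½ k_n (V_GS − V_th)² = (V_DD − V_GS)/R.
Let x = V_GS − 1.3. Then 48.7 x² + x − 8.23 = 0, giving x = 0.401 V (positive root), so V_GS = 1.7 V.
I_D = (V_DD − V_GS)/R = (9.53 − 1.7) / 12.8 = 0.612 mA.

I_D = 0.612 mA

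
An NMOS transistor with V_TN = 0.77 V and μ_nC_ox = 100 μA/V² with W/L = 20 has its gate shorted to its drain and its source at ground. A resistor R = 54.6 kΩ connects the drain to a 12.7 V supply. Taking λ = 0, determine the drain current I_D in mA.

With gate tied to drain, V_GS = V_DS ≥ V_GS − V_TN, so the device is in saturation.
k_n = μ_nC_ox · (W/L) = 2 mA/V².
KCL at the drain: ½ k_n (V_GS − V_TN)² = (V_DD − V_GS)/R.
Let x = V_GS − 0.77. Then 54.6 x² + x − 11.93 = 0, giving x = 0.458 V (positive root), so V_GS = 1.23 V.
I_D = (V_DD − V_GS)/R = (12.7 − 1.23) / 54.6 = 0.21 mA.

I_D = 0.210 mA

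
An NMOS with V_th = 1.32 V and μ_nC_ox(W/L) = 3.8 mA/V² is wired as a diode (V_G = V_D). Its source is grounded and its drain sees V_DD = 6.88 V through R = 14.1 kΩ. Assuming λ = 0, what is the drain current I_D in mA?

With gate tied to drain, V_GS = V_DS ≥ V_GS − V_th, so the device is in saturation.
KCL at the drain: ½ k_n (V_GS − V_th)² = (V_DD − V_GS)/R.
Let x = V_GS − 1.32. Then 26.8 x² + x − 5.56 = 0, giving x = 0.437 V (positive root), so V_GS = 1.76 V.
I_D = (V_DD − V_GS)/R = (6.88 − 1.76) / 14.1 = 0.363 mA.

I_D = 0.363 mA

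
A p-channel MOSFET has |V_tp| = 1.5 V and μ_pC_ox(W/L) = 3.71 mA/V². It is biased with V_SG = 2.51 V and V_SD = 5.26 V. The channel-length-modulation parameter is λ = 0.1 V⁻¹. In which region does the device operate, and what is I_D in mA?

V_ov = V_SG − |V_tp| = 2.51 − 1.5 = 1.01 V.
Since V_SD = 5.26 V ≥ V_ov = 1.01 V, the device is in saturation.
I_D = ½ k_p V_ov² (1 + λ V_SD) = 0.5 × 3.71 × 1.01² × (1 + 0.1 × 5.26) = 2.89 mA.

Saturation; I_D = 2.89 mA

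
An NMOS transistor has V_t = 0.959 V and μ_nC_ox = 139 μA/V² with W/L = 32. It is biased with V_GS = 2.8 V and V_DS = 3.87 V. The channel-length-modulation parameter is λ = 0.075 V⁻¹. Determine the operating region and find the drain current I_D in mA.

k_n = μ_nC_ox · (W/L) = 4.448 mA/V².
V_ov = V_GS − V_t = 2.8 − 0.959 = 1.84 V.
Since V_DS = 3.87 V ≥ V_ov = 1.84 V, the device is in saturation.
I_D = ½ k_n V_ov² (1 + λ V_DS) = 0.5 × 4.448 × 1.84² × (1 + 0.075 × 3.87) = 9.73 mA.

Saturation; I_D = 9.73 mA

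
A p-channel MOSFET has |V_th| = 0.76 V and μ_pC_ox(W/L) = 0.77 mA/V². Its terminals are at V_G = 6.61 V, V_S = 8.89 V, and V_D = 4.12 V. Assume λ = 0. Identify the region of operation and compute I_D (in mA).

V_SG = V_S − V_G = 8.89 − 6.61 = 2.28 V; V_SD = V_S − V_D = 8.89 − 4.12 = 4.77 V.
V_ov = V_SG − |V_th| = 2.28 − 0.76 = 1.52 V.
Since V_SD = 4.77 V ≥ V_ov = 1.52 V, the device is in saturation.
I_D = ½ k_p V_ov² = 0.5 × 0.77 × 1.52² = 0.89 mA.

Saturation; I_D = 0.890 mA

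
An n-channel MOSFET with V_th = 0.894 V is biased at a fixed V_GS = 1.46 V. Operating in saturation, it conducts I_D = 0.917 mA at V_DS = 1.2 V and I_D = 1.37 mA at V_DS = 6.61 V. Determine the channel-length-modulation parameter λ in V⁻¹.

With V_GS fixed, I_D ∝ (1 + λ V_DS) in saturation, so I_D2/I_D1 = (1 + λ V_DS2)/(1 + λ V_DS1).
1.37/0.917 = 1.494 = (1 + 6.61 λ)/(1 + 1.2 λ).
Solving: λ (I_D1 V_DS2 − I_D2 V_DS1) = I_D2 − I_D1, so λ = (1.37 − 0.917) / (0.917 × 6.61 − 1.37 × 1.2) = 0.453 / 4.42 = 0.103 V⁻¹.

λ = 0.103 V⁻¹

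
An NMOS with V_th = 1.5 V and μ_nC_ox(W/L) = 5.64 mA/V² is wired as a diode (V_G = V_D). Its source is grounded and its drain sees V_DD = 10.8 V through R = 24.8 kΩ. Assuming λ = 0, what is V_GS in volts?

With gate tied to drain, V_GS = V_DS ≥ V_GS − V_th, so the device is in saturation.
KCL at the drain: ½ k_n (V_GS − V_th)² = (V_DD − V_GS)/R.
Let x = V_GS − 1.5. Then 69.9 x² + x − 9.3 = 0, giving x = 0.358 V (positive root), so V_GS = 1.86 V.
I_D = (V_DD − V_GS)/R = (10.8 − 1.86) / 24.8 = 0.361 mA.

V_GS = 1.86 V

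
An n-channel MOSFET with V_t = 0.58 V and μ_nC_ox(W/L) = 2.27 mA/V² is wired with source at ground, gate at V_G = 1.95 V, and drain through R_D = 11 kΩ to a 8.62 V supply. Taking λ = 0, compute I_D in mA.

I_D = 0.759 mA

V_GS = V_G = 1.95 V, so V_ov = 1.95 − 0.58 = 1.37 V.
Assume saturation: I_D = ½ k_n V_ov² = 0.5 × 2.27 × 1.37² = 2.13 mA, giving V_DS = V_DD − I_D R_D = 8.62 − 2.13 × 11 = -14.8 V.
But -14.8 V < V_ov = 1.37 V, so the device is actually in triode.
In triode I_D = k_n[V_ov V_DS − ½ V_DS²] and I_D = (V_DD − V_DS)/R_D. Equating: 12.5 V_DS² − 35.21 V_DS + 8.62 = 0, giving V_DS = 0.271 V (the root below V_ov).
I_D = (8.62 − 0.271) / 11 = 0.759 mA.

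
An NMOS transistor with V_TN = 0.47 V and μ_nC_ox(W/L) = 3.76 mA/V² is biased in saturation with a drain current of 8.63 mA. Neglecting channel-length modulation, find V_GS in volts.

In saturation I_D = ½ k_n (V_GS − V_TN)², so V_GS − V_TN = √(2 I_D / k_n) = √(2 × 8.63 / 3.76) = 2.14 V.
V_GS = 0.47 + 2.14 = 2.61 V.

V_GS = 2.61 V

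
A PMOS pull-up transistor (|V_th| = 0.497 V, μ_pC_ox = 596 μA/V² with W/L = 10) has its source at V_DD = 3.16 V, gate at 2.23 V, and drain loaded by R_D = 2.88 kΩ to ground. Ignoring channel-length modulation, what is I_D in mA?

V_SG = V_DD − V_G = 3.16 − 2.23 = 0.93 V, so V_ov = 0.93 − 0.497 = 0.433 V.
k_p = μ_pC_ox · (W/L) = 5.96 mA/V².
Assume saturation: I_D = ½ k_p V_ov² = 0.5 × 5.96 × 0.433² = 0.559 mA, giving V_SD = V_DD − I_D R_D = 3.16 − 0.559 × 2.88 = 1.55 V.
V_SD = 1.55 V ≥ V_ov = 0.433 V, confirming saturation.

I_D = 0.559 mA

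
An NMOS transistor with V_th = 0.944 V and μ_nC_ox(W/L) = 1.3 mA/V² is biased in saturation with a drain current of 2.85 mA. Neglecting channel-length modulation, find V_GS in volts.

In saturation I_D = ½ k_n (V_GS − V_th)², so V_GS − V_th = √(2 I_D / k_n) = √(2 × 2.85 / 1.3) = 2.09 V.
V_GS = 0.944 + 2.09 = 3.04 V.

V_GS = 3.04 V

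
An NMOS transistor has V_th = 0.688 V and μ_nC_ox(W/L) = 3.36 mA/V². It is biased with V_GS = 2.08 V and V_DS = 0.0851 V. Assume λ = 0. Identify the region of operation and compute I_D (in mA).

V_ov = V_GS − V_th = 2.08 − 0.688 = 1.39 V.
Since V_DS = 0.0851 V < V_ov = 1.39 V, the device is in the triode region.
I_D = k_n [V_ov · V_DS − ½ V_DS²] = 3.36 × [1.39 × 0.0851 − 0.5 × 0.0851²] = 0.386 mA.

Triode; I_D = 0.386 mA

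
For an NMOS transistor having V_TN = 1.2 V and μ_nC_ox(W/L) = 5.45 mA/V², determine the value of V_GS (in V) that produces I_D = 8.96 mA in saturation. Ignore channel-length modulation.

In saturation I_D = ½ k_n (V_GS − V_TN)², so V_GS − V_TN = √(2 I_D / k_n) = √(2 × 8.96 / 5.45) = 1.81 V.
V_GS = 1.2 + 1.81 = 3.01 V.

V_GS = 3.01 V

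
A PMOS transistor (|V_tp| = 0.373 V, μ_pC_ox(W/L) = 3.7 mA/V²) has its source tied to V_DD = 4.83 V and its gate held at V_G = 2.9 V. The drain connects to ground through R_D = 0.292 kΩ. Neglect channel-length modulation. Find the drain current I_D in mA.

V_SG = V_DD − V_G = 4.83 − 2.9 = 1.93 V, so V_ov = 1.93 − 0.373 = 1.56 V.
Assume saturation: I_D = ½ k_p V_ov² = 0.5 × 3.7 × 1.56² = 4.48 mA, giving V_SD = V_DD − I_D R_D = 4.83 − 4.48 × 0.292 = 3.52 V.
V_SD = 3.52 V ≥ V_ov = 1.56 V, confirming saturation.

I_D = 4.48 mA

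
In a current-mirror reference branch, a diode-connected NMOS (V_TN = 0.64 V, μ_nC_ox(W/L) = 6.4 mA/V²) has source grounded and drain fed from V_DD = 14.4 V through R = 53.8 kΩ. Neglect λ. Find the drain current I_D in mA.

With gate tied to drain, V_GS = V_DS ≥ V_GS − V_TN, so the device is in saturation.
KCL at the drain: ½ k_n (V_GS − V_TN)² = (V_DD − V_GS)/R.
Let x = V_GS − 0.64. Then 172 x² + x − 13.76 = 0, giving x = 0.28 V (positive root), so V_GS = 0.92 V.
I_D = (V_DD − V_GS)/R = (14.4 − 0.92) / 53.8 = 0.251 mA.

I_D = 0.251 mA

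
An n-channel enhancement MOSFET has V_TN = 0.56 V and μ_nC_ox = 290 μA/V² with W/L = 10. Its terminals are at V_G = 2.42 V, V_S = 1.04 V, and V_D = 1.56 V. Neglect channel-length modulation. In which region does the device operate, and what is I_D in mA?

V_GS = V_G − V_S = 2.42 − 1.04 = 1.38 V; V_DS = V_D − V_S = 1.56 − 1.04 = 0.52 V.
k_n = μ_nC_ox · (W/L) = 2.9 mA/V².
V_ov = V_GS − V_TN = 1.38 − 0.56 = 0.82 V.
Since V_DS = 0.52 V < V_ov = 0.82 V, the device is in the triode region.
I_D = k_n [V_ov · V_DS − ½ V_DS²] = 2.9 × [0.82 × 0.52 − 0.5 × 0.52²] = 0.844 mA.

Triode; I_D = 0.844 mA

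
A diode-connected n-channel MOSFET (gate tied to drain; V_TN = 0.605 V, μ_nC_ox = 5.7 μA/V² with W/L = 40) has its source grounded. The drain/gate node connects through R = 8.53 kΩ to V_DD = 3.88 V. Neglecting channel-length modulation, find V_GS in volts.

With gate tied to drain, V_GS = V_DS ≥ V_GS − V_TN, so the device is in saturation.
k_n = μ_nC_ox · (W/L) = 0.228 mA/V².
KCL at the drain: ½ k_n (V_GS − V_TN)² = (V_DD − V_GS)/R.
Let x = V_GS − 0.605. Then 0.972 x² + x − 3.275 = 0, giving x = 1.39 V (positive root), so V_GS = 2 V.
I_D = (V_DD − V_GS)/R = (3.88 − 2) / 8.53 = 0.221 mA.

V_GS = 2.00 V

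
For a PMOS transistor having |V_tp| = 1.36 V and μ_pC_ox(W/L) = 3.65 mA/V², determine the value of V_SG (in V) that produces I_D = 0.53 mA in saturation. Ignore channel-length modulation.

V_SG = 1.90 V

In saturation I_D = ½ k_p (V_SG − |V_tp|)², so V_SG − |V_tp| = √(2 I_D / k_p) = √(2 × 0.53 / 3.65) = 0.539 V.
V_SG = 1.36 + 0.539 = 1.9 V.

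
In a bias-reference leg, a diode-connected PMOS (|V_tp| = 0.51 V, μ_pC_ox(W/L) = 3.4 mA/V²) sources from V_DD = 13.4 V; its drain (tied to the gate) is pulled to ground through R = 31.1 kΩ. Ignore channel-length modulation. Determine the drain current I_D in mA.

With gate tied to drain, V_SG = V_SD ≥ V_SG − |V_tp|, so the device is in saturation.
KCL at the drain: ½ k_p (V_SG − |V_tp|)² = (V_DD − V_SG)/R.
Let x = V_SG − 0.51. Then 52.9 x² + x − 12.89 = 0, giving x = 0.484 V (positive root), so V_SG = 0.994 V.
I_D = (V_DD − V_SG)/R = (13.4 − 0.994) / 31.1 = 0.399 mA.

I_D = 0.399 mA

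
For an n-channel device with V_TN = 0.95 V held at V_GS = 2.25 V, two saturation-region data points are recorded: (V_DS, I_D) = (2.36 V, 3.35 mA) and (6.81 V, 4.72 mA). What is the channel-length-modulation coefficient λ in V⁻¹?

With V_GS fixed, I_D ∝ (1 + λ V_DS) in saturation, so I_D2/I_D1 = (1 + λ V_DS2)/(1 + λ V_DS1).
4.72/3.35 = 1.409 = (1 + 6.81 λ)/(1 + 2.36 λ).
Solving: λ (I_D1 V_DS2 − I_D2 V_DS1) = I_D2 − I_D1, so λ = (4.72 − 3.35) / (3.35 × 6.81 − 4.72 × 2.36) = 1.37 / 11.7 = 0.117 V⁻¹.

λ = 0.117 V⁻¹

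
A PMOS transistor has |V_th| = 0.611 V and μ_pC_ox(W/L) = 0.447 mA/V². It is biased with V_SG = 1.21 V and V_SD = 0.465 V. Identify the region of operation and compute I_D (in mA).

Triode; I_D = 0.0762 mA

V_ov = V_SG − |V_th| = 1.21 − 0.611 = 0.599 V.
Since V_SD = 0.465 V < V_ov = 0.599 V, the device is in the triode region.
I_D = k_p [V_ov · V_SD − ½ V_SD²] = 0.447 × [0.599 × 0.465 − 0.5 × 0.465²] = 0.0762 mA.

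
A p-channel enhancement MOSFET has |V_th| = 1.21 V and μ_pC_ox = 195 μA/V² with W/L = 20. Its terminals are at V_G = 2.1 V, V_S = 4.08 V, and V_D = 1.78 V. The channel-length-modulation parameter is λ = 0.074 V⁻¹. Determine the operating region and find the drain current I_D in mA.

Saturation; I_D = 1.35 mA

V_SG = V_S − V_G = 4.08 − 2.1 = 1.98 V; V_SD = V_S − V_D = 4.08 − 1.78 = 2.3 V.
k_p = μ_pC_ox · (W/L) = 3.9 mA/V².
V_ov = V_SG − |V_th| = 1.98 − 1.21 = 0.77 V.
Since V_SD = 2.3 V ≥ V_ov = 0.77 V, the device is in saturation.
I_D = ½ k_p V_ov² (1 + λ V_SD) = 0.5 × 3.9 × 0.77² × (1 + 0.074 × 2.3) = 1.35 mA.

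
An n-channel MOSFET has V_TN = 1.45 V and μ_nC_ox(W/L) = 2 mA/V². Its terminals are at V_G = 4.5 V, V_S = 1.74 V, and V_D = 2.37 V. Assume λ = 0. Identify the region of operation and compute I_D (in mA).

V_GS = V_G − V_S = 4.5 − 1.74 = 2.76 V; V_DS = V_D − V_S = 2.37 − 1.74 = 0.63 V.
V_ov = V_GS − V_TN = 2.76 − 1.45 = 1.31 V.
Since V_DS = 0.63 V < V_ov = 1.31 V, the device is in the triode region.
I_D = k_n [V_ov · V_DS − ½ V_DS²] = 2 × [1.31 × 0.63 − 0.5 × 0.63²] = 1.25 mA.

Triode; I_D = 1.25 mA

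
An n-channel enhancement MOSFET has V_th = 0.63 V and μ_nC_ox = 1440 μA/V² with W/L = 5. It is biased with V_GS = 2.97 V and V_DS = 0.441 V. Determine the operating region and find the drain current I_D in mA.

k_n = μ_nC_ox · (W/L) = 7.2 mA/V².
V_ov = V_GS − V_th = 2.97 − 0.63 = 2.34 V.
Since V_DS = 0.441 V < V_ov = 2.34 V, the device is in the triode region.
I_D = k_n [V_ov · V_DS − ½ V_DS²] = 7.2 × [2.34 × 0.441 − 0.5 × 0.441²] = 6.73 mA.

Triode; I_D = 6.73 mA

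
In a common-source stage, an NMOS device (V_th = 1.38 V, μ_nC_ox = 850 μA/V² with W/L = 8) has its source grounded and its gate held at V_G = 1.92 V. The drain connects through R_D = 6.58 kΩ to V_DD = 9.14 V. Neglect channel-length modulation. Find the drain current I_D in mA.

V_GS = V_G = 1.92 V, so V_ov = 1.92 − 1.38 = 0.54 V.
k_n = μ_nC_ox · (W/L) = 6.8 mA/V².
Assume saturation: I_D = ½ k_n V_ov² = 0.5 × 6.8 × 0.54² = 0.991 mA, giving V_DS = V_DD − I_D R_D = 9.14 − 0.991 × 6.58 = 2.62 V.
V_DS = 2.62 V ≥ V_ov = 0.54 V, confirming saturation.

I_D = 0.991 mA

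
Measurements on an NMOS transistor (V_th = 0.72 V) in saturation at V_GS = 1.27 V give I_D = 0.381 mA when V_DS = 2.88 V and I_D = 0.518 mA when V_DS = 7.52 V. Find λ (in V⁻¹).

With V_GS fixed, I_D ∝ (1 + λ V_DS) in saturation, so I_D2/I_D1 = (1 + λ V_DS2)/(1 + λ V_DS1).
0.518/0.381 = 1.36 = (1 + 7.52 λ)/(1 + 2.88 λ).
Solving: λ (I_D1 V_DS2 − I_D2 V_DS1) = I_D2 − I_D1, so λ = (0.518 − 0.381) / (0.381 × 7.52 − 0.518 × 2.88) = 0.137 / 1.37 = 0.0998 V⁻¹.

λ = 0.0998 V⁻¹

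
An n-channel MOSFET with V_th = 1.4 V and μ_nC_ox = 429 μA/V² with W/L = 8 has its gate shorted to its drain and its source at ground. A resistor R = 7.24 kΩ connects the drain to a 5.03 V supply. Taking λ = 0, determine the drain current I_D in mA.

I_D = 0.432 mA

With gate tied to drain, V_GS = V_DS ≥ V_GS − V_th, so the device is in saturation.
k_n = μ_nC_ox · (W/L) = 3.432 mA/V².
KCL at the drain: ½ k_n (V_GS − V_th)² = (V_DD − V_GS)/R.
Let x = V_GS − 1.4. Then 12.4 x² + x − 3.63 = 0, giving x = 0.502 V (positive root), so V_GS = 1.9 V.
I_D = (V_DD − V_GS)/R = (5.03 − 1.9) / 7.24 = 0.432 mA.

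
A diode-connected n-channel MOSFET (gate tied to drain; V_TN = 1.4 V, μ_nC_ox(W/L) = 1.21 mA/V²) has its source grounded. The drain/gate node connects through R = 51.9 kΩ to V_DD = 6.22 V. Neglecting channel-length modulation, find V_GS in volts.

V_GS = 1.78 V

With gate tied to drain, V_GS = V_DS ≥ V_GS − V_TN, so the device is in saturation.
KCL at the drain: ½ k_n (V_GS − V_TN)² = (V_DD − V_GS)/R.
Let x = V_GS − 1.4. Then 31.4 x² + x − 4.82 = 0, giving x = 0.376 V (positive root), so V_GS = 1.78 V.
I_D = (V_DD − V_GS)/R = (6.22 − 1.78) / 51.9 = 0.0856 mA.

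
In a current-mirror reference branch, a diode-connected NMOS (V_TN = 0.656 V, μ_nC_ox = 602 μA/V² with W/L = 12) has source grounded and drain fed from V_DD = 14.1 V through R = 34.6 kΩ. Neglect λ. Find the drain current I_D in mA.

With gate tied to drain, V_GS = V_DS ≥ V_GS − V_TN, so the device is in saturation.
k_n = μ_nC_ox · (W/L) = 7.224 mA/V².
KCL at the drain: ½ k_n (V_GS − V_TN)² = (V_DD − V_GS)/R.
Let x = V_GS − 0.656. Then 125 x² + x − 13.44 = 0, giving x = 0.324 V (positive root), so V_GS = 0.98 V.
I_D = (V_DD − V_GS)/R = (14.1 − 0.98) / 34.6 = 0.379 mA.

I_D = 0.379 mA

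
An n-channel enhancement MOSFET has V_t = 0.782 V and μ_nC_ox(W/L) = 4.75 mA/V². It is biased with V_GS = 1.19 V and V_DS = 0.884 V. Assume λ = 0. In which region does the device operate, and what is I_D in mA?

V_ov = V_GS − V_t = 1.19 − 0.782 = 0.408 V.
Since V_DS = 0.884 V ≥ V_ov = 0.408 V, the device is in saturation.
I_D = ½ k_n V_ov² = 0.5 × 4.75 × 0.408² = 0.395 mA.

Saturation; I_D = 0.395 mA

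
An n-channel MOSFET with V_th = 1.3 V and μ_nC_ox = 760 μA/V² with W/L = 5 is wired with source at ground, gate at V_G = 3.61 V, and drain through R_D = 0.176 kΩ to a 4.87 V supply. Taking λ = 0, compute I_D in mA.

I_D = 10.1 mA

V_GS = V_G = 3.61 V, so V_ov = 3.61 − 1.3 = 2.31 V.
k_n = μ_nC_ox · (W/L) = 3.8 mA/V².
Assume saturation: I_D = ½ k_n V_ov² = 0.5 × 3.8 × 2.31² = 10.1 mA, giving V_DS = V_DD − I_D R_D = 4.87 − 10.1 × 0.176 = 3.09 V.
V_DS = 3.09 V ≥ V_ov = 2.31 V, confirming saturation.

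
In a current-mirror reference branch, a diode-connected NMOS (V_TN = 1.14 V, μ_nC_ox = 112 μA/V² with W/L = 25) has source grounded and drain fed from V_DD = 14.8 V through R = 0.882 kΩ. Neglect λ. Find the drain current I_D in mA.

I_D = 12.1 mA

With gate tied to drain, V_GS = V_DS ≥ V_GS − V_TN, so the device is in saturation.
k_n = μ_nC_ox · (W/L) = 2.8 mA/V².
KCL at the drain: ½ k_n (V_GS − V_TN)² = (V_DD − V_GS)/R.
Let x = V_GS − 1.14. Then 1.23 x² + x − 13.66 = 0, giving x = 2.95 V (positive root), so V_GS = 4.09 V.
I_D = (V_DD − V_GS)/R = (14.8 − 4.09) / 0.882 = 12.1 mA.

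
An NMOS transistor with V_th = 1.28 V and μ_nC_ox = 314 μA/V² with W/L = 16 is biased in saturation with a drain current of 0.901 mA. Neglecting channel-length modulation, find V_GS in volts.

V_GS = 1.88 V

k_n = μ_nC_ox · (W/L) = 5.024 mA/V².
In saturation I_D = ½ k_n (V_GS − V_th)², so V_GS − V_th = √(2 I_D / k_n) = √(2 × 0.901 / 5.024) = 0.599 V.
V_GS = 1.28 + 0.599 = 1.88 V.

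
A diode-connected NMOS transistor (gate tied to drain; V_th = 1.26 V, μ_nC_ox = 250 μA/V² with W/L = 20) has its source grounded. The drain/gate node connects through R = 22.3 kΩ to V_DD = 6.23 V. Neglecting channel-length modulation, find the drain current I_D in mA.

With gate tied to drain, V_GS = V_DS ≥ V_GS − V_th, so the device is in saturation.
k_n = μ_nC_ox · (W/L) = 5 mA/V².
KCL at the drain: ½ k_n (V_GS − V_th)² = (V_DD − V_GS)/R.
Let x = V_GS − 1.26. Then 55.8 x² + x − 4.97 = 0, giving x = 0.29 V (positive root), so V_GS = 1.55 V.
I_D = (V_DD − V_GS)/R = (6.23 − 1.55) / 22.3 = 0.21 mA.

I_D = 0.210 mA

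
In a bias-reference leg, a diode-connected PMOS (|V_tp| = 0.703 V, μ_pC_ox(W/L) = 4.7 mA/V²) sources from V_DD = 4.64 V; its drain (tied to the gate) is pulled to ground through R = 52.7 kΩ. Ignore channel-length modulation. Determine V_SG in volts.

With gate tied to drain, V_SG = V_SD ≥ V_SG − |V_tp|, so the device is in saturation.
KCL at the drain: ½ k_p (V_SG − |V_tp|)² = (V_DD − V_SG)/R.
Let x = V_SG − 0.703. Then 124 x² + x − 3.937 = 0, giving x = 0.174 V (positive root), so V_SG = 0.877 V.
I_D = (V_DD − V_SG)/R = (4.64 − 0.877) / 52.7 = 0.0714 mA.

V_SG = 0.877 V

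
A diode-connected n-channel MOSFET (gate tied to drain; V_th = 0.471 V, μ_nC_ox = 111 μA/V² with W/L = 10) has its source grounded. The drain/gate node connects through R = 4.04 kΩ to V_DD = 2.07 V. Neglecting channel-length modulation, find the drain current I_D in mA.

I_D = 0.235 mA

With gate tied to drain, V_GS = V_DS ≥ V_GS − V_th, so the device is in saturation.
k_n = μ_nC_ox · (W/L) = 1.11 mA/V².
KCL at the drain: ½ k_n (V_GS − V_th)² = (V_DD − V_GS)/R.
Let x = V_GS − 0.471. Then 2.24 x² + x − 1.599 = 0, giving x = 0.65 V (positive root), so V_GS = 1.12 V.
I_D = (V_DD − V_GS)/R = (2.07 − 1.12) / 4.04 = 0.235 mA.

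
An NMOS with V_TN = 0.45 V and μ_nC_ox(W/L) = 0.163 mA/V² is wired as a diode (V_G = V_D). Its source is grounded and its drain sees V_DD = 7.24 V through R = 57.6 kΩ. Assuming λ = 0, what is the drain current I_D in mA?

I_D = 0.0988 mA

With gate tied to drain, V_GS = V_DS ≥ V_GS − V_TN, so the device is in saturation.
KCL at the drain: ½ k_n (V_GS − V_TN)² = (V_DD − V_GS)/R.
Let x = V_GS − 0.45. Then 4.69 x² + x − 6.79 = 0, giving x = 1.1 V (positive root), so V_GS = 1.55 V.
I_D = (V_DD − V_GS)/R = (7.24 − 1.55) / 57.6 = 0.0988 mA.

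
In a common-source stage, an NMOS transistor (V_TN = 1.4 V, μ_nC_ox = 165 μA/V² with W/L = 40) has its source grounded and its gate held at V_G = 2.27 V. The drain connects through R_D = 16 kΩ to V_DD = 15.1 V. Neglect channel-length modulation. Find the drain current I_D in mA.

V_GS = V_G = 2.27 V, so V_ov = 2.27 − 1.4 = 0.87 V.
k_n = μ_nC_ox · (W/L) = 6.6 mA/V².
Assume saturation: I_D = ½ k_n V_ov² = 0.5 × 6.6 × 0.87² = 2.5 mA, giving V_DS = V_DD − I_D R_D = 15.1 − 2.5 × 16 = -24.9 V.
But -24.9 V < V_ov = 0.87 V, so the device is actually in triode.
In triode I_D = k_n[V_ov V_DS − ½ V_DS²] and I_D = (V_DD − V_DS)/R_D. Equating: 52.8 V_DS² − 92.87 V_DS + 15.1 = 0, giving V_DS = 0.181 V (the root below V_ov).
I_D = (15.1 − 0.181) / 16 = 0.932 mA.

I_D = 0.932 mA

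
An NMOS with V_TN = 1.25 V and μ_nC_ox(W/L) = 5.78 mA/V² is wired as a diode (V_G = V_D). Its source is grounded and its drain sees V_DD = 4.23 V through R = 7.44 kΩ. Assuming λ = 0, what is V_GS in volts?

With gate tied to drain, V_GS = V_DS ≥ V_GS − V_TN, so the device is in saturation.
KCL at the drain: ½ k_n (V_GS − V_TN)² = (V_DD − V_GS)/R.
Let x = V_GS − 1.25. Then 21.5 x² + x − 2.98 = 0, giving x = 0.35 V (positive root), so V_GS = 1.6 V.
I_D = (V_DD − V_GS)/R = (4.23 − 1.6) / 7.44 = 0.354 mA.

V_GS = 1.60 V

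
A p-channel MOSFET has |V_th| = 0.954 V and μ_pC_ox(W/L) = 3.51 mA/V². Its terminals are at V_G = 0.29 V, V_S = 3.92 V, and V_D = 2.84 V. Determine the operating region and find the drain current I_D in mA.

Triode; I_D = 8.10 mA

V_SG = V_S − V_G = 3.92 − 0.29 = 3.63 V; V_SD = V_S − V_D = 3.92 − 2.84 = 1.08 V.
V_ov = V_SG − |V_th| = 3.63 − 0.954 = 2.68 V.
Since V_SD = 1.08 V < V_ov = 2.68 V, the device is in the triode region.
I_D = k_p [V_ov · V_SD − ½ V_SD²] = 3.51 × [2.68 × 1.08 − 0.5 × 1.08²] = 8.1 mA.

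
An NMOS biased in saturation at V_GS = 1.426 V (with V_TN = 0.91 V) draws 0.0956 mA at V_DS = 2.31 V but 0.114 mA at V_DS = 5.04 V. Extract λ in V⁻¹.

λ = 0.0842 V⁻¹

With V_GS fixed, I_D ∝ (1 + λ V_DS) in saturation, so I_D2/I_D1 = (1 + λ V_DS2)/(1 + λ V_DS1).
0.114/0.0956 = 1.192 = (1 + 5.04 λ)/(1 + 2.31 λ).
Solving: λ (I_D1 V_DS2 − I_D2 V_DS1) = I_D2 − I_D1, so λ = (0.114 − 0.0956) / (0.0956 × 5.04 − 0.114 × 2.31) = 0.0184 / 0.218 = 0.0842 V⁻¹.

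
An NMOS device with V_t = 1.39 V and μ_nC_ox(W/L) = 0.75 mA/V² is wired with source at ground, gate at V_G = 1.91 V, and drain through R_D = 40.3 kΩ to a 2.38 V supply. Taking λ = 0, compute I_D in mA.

I_D = 0.0549 mA

V_GS = V_G = 1.91 V, so V_ov = 1.91 − 1.39 = 0.52 V.
Assume saturation: I_D = ½ k_n V_ov² = 0.5 × 0.75 × 0.52² = 0.101 mA, giving V_DS = V_DD − I_D R_D = 2.38 − 0.101 × 40.3 = -1.71 V.
But -1.71 V < V_ov = 0.52 V, so the device is actually in triode.
In triode I_D = k_n[V_ov V_DS − ½ V_DS²] and I_D = (V_DD − V_DS)/R_D. Equating: 15.1 V_DS² − 16.72 V_DS + 2.38 = 0, giving V_DS = 0.168 V (the root below V_ov).
I_D = (2.38 − 0.168) / 40.3 = 0.0549 mA.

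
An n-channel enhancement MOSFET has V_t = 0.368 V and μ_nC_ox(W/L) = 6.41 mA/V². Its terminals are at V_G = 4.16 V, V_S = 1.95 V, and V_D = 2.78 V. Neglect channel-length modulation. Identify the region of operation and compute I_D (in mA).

V_GS = V_G − V_S = 4.16 − 1.95 = 2.21 V; V_DS = V_D − V_S = 2.78 − 1.95 = 0.83 V.
V_ov = V_GS − V_t = 2.21 − 0.368 = 1.84 V.
Since V_DS = 0.83 V < V_ov = 1.84 V, the device is in the triode region.
I_D = k_n [V_ov · V_DS − ½ V_DS²] = 6.41 × [1.84 × 0.83 − 0.5 × 0.83²] = 7.59 mA.

Triode; I_D = 7.59 mA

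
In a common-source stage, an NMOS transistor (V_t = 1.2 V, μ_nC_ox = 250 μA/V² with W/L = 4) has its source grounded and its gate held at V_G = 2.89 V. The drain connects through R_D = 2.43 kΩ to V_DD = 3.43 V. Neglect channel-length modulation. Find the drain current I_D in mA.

V_GS = V_G = 2.89 V, so V_ov = 2.89 − 1.2 = 1.69 V.
k_n = μ_nC_ox · (W/L) = 1 mA/V².
Assume saturation: I_D = ½ k_n V_ov² = 0.5 × 1 × 1.69² = 1.43 mA, giving V_DS = V_DD − I_D R_D = 3.43 − 1.43 × 2.43 = -0.0402 V.
But -0.0402 V < V_ov = 1.69 V, so the device is actually in triode.
In triode I_D = k_n[V_ov V_DS − ½ V_DS²] and I_D = (V_DD − V_DS)/R_D. Equating: 1.22 V_DS² − 5.107 V_DS + 3.43 = 0, giving V_DS = 0.839 V (the root below V_ov).
I_D = (3.43 − 0.839) / 2.43 = 1.07 mA.

I_D = 1.07 mA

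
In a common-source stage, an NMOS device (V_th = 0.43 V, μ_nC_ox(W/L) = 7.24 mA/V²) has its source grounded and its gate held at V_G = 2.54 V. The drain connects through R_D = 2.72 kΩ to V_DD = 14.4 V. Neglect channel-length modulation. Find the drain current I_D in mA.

I_D = 5.16 mA

V_GS = V_G = 2.54 V, so V_ov = 2.54 − 0.43 = 2.11 V.
Assume saturation: I_D = ½ k_n V_ov² = 0.5 × 7.24 × 2.11² = 16.1 mA, giving V_DS = V_DD − I_D R_D = 14.4 − 16.1 × 2.72 = -29.4 V.
But -29.4 V < V_ov = 2.11 V, so the device is actually in triode.
In triode I_D = k_n[V_ov V_DS − ½ V_DS²] and I_D = (V_DD − V_DS)/R_D. Equating: 9.85 V_DS² − 42.55 V_DS + 14.4 = 0, giving V_DS = 0.37 V (the root below V_ov).
I_D = (14.4 − 0.37) / 2.72 = 5.16 mA.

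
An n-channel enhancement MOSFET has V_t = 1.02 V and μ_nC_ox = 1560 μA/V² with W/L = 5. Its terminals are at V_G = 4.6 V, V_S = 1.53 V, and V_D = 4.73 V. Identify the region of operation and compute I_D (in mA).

V_GS = V_G − V_S = 4.6 − 1.53 = 3.07 V; V_DS = V_D − V_S = 4.73 − 1.53 = 3.2 V.
k_n = μ_nC_ox · (W/L) = 7.8 mA/V².
V_ov = V_GS − V_t = 3.07 − 1.02 = 2.05 V.
Since V_DS = 3.2 V ≥ V_ov = 2.05 V, the device is in saturation.
I_D = ½ k_n V_ov² = 0.5 × 7.8 × 2.05² = 16.4 mA.

Saturation; I_D = 16.4 mA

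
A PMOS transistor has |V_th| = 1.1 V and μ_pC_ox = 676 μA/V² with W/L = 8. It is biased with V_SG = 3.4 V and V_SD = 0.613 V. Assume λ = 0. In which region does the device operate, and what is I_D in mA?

k_p = μ_pC_ox · (W/L) = 5.408 mA/V².
V_ov = V_SG − |V_th| = 3.4 − 1.1 = 2.3 V.
Since V_SD = 0.613 V < V_ov = 2.3 V, the device is in the triode region.
I_D = k_p [V_ov · V_SD − ½ V_SD²] = 5.408 × [2.3 × 0.613 − 0.5 × 0.613²] = 6.61 mA.

Triode; I_D = 6.61 mA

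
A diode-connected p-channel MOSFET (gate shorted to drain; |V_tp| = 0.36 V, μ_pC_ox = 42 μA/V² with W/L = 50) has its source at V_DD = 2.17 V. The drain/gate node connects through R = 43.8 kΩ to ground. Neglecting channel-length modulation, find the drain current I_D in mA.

I_D = 0.0370 mA

With gate tied to drain, V_SG = V_SD ≥ V_SG − |V_tp|, so the device is in saturation.
k_p = μ_pC_ox · (W/L) = 2.1 mA/V².
KCL at the drain: ½ k_p (V_SG − |V_tp|)² = (V_DD − V_SG)/R.
Let x = V_SG − 0.36. Then 46 x² + x − 1.81 = 0, giving x = 0.188 V (positive root), so V_SG = 0.548 V.
I_D = (V_DD − V_SG)/R = (2.17 − 0.548) / 43.8 = 0.037 mA.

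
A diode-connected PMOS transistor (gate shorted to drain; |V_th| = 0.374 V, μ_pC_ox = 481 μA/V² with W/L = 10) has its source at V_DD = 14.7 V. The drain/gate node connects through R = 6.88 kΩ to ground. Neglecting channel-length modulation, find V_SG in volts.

With gate tied to drain, V_SG = V_SD ≥ V_SG − |V_th|, so the device is in saturation.
k_p = μ_pC_ox · (W/L) = 4.81 mA/V².
KCL at the drain: ½ k_p (V_SG − |V_th|)² = (V_DD − V_SG)/R.
Let x = V_SG − 0.374. Then 16.5 x² + x − 14.33 = 0, giving x = 0.901 V (positive root), so V_SG = 1.27 V.
I_D = (V_DD − V_SG)/R = (14.7 − 1.27) / 6.88 = 1.95 mA.

V_SG = 1.27 V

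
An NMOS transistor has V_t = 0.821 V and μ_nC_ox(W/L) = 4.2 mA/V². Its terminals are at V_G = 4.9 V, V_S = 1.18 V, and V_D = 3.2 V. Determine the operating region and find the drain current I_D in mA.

Triode; I_D = 16.0 mA

V_GS = V_G − V_S = 4.9 − 1.18 = 3.72 V; V_DS = V_D − V_S = 3.2 − 1.18 = 2.02 V.
V_ov = V_GS − V_t = 3.72 − 0.821 = 2.9 V.
Since V_DS = 2.02 V < V_ov = 2.9 V, the device is in the triode region.
I_D = k_n [V_ov · V_DS − ½ V_DS²] = 4.2 × [2.9 × 2.02 − 0.5 × 2.02²] = 16 mA.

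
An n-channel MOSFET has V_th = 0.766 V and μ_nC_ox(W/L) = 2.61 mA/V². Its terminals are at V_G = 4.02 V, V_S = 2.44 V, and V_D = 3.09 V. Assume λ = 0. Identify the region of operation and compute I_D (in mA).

V_GS = V_G − V_S = 4.02 − 2.44 = 1.58 V; V_DS = V_D − V_S = 3.09 − 2.44 = 0.65 V.
V_ov = V_GS − V_th = 1.58 − 0.766 = 0.814 V.
Since V_DS = 0.65 V < V_ov = 0.814 V, the device is in the triode region.
I_D = k_n [V_ov · V_DS − ½ V_DS²] = 2.61 × [0.814 × 0.65 − 0.5 × 0.65²] = 0.83 mA.

Triode; I_D = 0.830 mA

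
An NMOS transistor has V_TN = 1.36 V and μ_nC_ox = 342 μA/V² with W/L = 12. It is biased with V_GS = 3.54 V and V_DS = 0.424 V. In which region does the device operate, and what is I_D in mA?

Triode; I_D = 3.42 mA

k_n = μ_nC_ox · (W/L) = 4.104 mA/V².
V_ov = V_GS − V_TN = 3.54 − 1.36 = 2.18 V.
Since V_DS = 0.424 V < V_ov = 2.18 V, the device is in the triode region.
I_D = k_n [V_ov · V_DS − ½ V_DS²] = 4.104 × [2.18 × 0.424 − 0.5 × 0.424²] = 3.42 mA.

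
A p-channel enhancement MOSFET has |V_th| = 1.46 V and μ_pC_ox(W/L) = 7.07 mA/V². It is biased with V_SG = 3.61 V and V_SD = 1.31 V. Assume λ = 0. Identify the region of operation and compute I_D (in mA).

V_ov = V_SG − |V_th| = 3.61 − 1.46 = 2.15 V.
Since V_SD = 1.31 V < V_ov = 2.15 V, the device is in the triode region.
I_D = k_p [V_ov · V_SD − ½ V_SD²] = 7.07 × [2.15 × 1.31 − 0.5 × 1.31²] = 13.8 mA.

Triode; I_D = 13.8 mA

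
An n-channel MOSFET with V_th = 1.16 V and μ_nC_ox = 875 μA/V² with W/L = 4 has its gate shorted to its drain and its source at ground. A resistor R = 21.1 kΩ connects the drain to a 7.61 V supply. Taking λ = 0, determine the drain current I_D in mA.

I_D = 0.287 mA

With gate tied to drain, V_GS = V_DS ≥ V_GS − V_th, so the device is in saturation.
k_n = μ_nC_ox · (W/L) = 3.5 mA/V².
KCL at the drain: ½ k_n (V_GS − V_th)² = (V_DD − V_GS)/R.
Let x = V_GS − 1.16. Then 36.9 x² + x − 6.45 = 0, giving x = 0.405 V (positive root), so V_GS = 1.56 V.
I_D = (V_DD − V_GS)/R = (7.61 − 1.56) / 21.1 = 0.287 mA.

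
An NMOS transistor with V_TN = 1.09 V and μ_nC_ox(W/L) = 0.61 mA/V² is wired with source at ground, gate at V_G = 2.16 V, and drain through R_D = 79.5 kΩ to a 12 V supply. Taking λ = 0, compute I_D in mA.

I_D = 0.148 mA

V_GS = V_G = 2.16 V, so V_ov = 2.16 − 1.09 = 1.07 V.
Assume saturation: I_D = ½ k_n V_ov² = 0.5 × 0.61 × 1.07² = 0.349 mA, giving V_DS = V_DD − I_D R_D = 12 − 0.349 × 79.5 = -15.8 V.
But -15.8 V < V_ov = 1.07 V, so the device is actually in triode.
In triode I_D = k_n[V_ov V_DS − ½ V_DS²] and I_D = (V_DD − V_DS)/R_D. Equating: 24.2 V_DS² − 52.89 V_DS + 12 = 0, giving V_DS = 0.257 V (the root below V_ov).
I_D = (12 − 0.257) / 79.5 = 0.148 mA.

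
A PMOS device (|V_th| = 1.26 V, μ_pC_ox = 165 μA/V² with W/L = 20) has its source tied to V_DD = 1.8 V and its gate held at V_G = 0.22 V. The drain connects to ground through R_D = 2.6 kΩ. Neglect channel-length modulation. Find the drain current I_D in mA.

V_SG = V_DD − V_G = 1.8 − 0.22 = 1.58 V, so V_ov = 1.58 − 1.26 = 0.32 V.
k_p = μ_pC_ox · (W/L) = 3.3 mA/V².
Assume saturation: I_D = ½ k_p V_ov² = 0.5 × 3.3 × 0.32² = 0.169 mA, giving V_SD = V_DD − I_D R_D = 1.8 − 0.169 × 2.6 = 1.36 V.
V_SD = 1.36 V ≥ V_ov = 0.32 V, confirming saturation.

I_D = 0.169 mA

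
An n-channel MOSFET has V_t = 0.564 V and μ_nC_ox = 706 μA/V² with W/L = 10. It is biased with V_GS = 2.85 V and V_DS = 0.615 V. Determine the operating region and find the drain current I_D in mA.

k_n = μ_nC_ox · (W/L) = 7.06 mA/V².
V_ov = V_GS − V_t = 2.85 − 0.564 = 2.29 V.
Since V_DS = 0.615 V < V_ov = 2.29 V, the device is in the triode region.
I_D = k_n [V_ov · V_DS − ½ V_DS²] = 7.06 × [2.29 × 0.615 − 0.5 × 0.615²] = 8.59 mA.

Triode; I_D = 8.59 mA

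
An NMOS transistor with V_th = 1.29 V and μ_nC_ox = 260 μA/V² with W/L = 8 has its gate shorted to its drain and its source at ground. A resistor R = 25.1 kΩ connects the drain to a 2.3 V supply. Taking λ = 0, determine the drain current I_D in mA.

With gate tied to drain, V_GS = V_DS ≥ V_GS − V_th, so the device is in saturation.
k_n = μ_nC_ox · (W/L) = 2.08 mA/V².
KCL at the drain: ½ k_n (V_GS − V_th)² = (V_DD − V_GS)/R.
Let x = V_GS − 1.29. Then 26.1 x² + x − 1.01 = 0, giving x = 0.178 V (positive root), so V_GS = 1.47 V.
I_D = (V_DD − V_GS)/R = (2.3 − 1.47) / 25.1 = 0.0331 mA.

I_D = 0.0331 mA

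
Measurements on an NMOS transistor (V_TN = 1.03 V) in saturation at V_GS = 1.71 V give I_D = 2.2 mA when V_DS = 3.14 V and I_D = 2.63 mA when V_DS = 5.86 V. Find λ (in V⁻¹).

λ = 0.0928 V⁻¹

With V_GS fixed, I_D ∝ (1 + λ V_DS) in saturation, so I_D2/I_D1 = (1 + λ V_DS2)/(1 + λ V_DS1).
2.63/2.2 = 1.195 = (1 + 5.86 λ)/(1 + 3.14 λ).
Solving: λ (I_D1 V_DS2 − I_D2 V_DS1) = I_D2 − I_D1, so λ = (2.63 − 2.2) / (2.2 × 5.86 − 2.63 × 3.14) = 0.43 / 4.63 = 0.0928 V⁻¹.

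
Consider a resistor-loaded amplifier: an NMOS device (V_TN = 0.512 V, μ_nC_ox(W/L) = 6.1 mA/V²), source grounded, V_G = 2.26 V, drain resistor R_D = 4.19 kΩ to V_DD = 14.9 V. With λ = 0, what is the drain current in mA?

V_GS = V_G = 2.26 V, so V_ov = 2.26 − 0.512 = 1.75 V.
Assume saturation: I_D = ½ k_n V_ov² = 0.5 × 6.1 × 1.75² = 9.32 mA, giving V_DS = V_DD − I_D R_D = 14.9 − 9.32 × 4.19 = -24.1 V.
But -24.1 V < V_ov = 1.75 V, so the device is actually in triode.
In triode I_D = k_n[V_ov V_DS − ½ V_DS²] and I_D = (V_DD − V_DS)/R_D. Equating: 12.8 V_DS² − 45.68 V_DS + 14.9 = 0, giving V_DS = 0.363 V (the root below V_ov).
I_D = (14.9 − 0.363) / 4.19 = 3.47 mA.

I_D = 3.47 mA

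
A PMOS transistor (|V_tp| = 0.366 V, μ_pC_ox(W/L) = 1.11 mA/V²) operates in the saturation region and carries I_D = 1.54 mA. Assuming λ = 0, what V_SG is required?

In saturation I_D = ½ k_p (V_SG − |V_tp|)², so V_SG − |V_tp| = √(2 I_D / k_p) = √(2 × 1.54 / 1.11) = 1.67 V.
V_SG = 0.366 + 1.67 = 2.03 V.

V_SG = 2.03 V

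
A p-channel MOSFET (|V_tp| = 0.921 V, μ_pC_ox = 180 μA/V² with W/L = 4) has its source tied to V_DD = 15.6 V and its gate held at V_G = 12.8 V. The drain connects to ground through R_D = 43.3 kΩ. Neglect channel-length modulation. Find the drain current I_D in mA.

I_D = 0.354 mA

V_SG = V_DD − V_G = 15.6 − 12.8 = 2.8 V, so V_ov = 2.8 − 0.921 = 1.88 V.
k_p = μ_pC_ox · (W/L) = 0.72 mA/V².
Assume saturation: I_D = ½ k_p V_ov² = 0.5 × 0.72 × 1.88² = 1.27 mA, giving V_SD = V_DD − I_D R_D = 15.6 − 1.27 × 43.3 = -39.4 V.
But -39.4 V < V_ov = 1.88 V, so the device is actually in triode.
In triode I_D = k_p[V_ov V_SD − ½ V_SD²] and I_D = (V_DD − V_SD)/R_D. Equating: 15.6 V_SD² − 59.58 V_SD + 15.6 = 0, giving V_SD = 0.283 V (the root below V_ov).
I_D = (15.6 − 0.283) / 43.3 = 0.354 mA.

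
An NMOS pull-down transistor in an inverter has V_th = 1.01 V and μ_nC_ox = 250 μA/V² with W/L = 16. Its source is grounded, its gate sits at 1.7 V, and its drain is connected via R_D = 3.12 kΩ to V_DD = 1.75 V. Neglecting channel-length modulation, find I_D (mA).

I_D = 0.493 mA

V_GS = V_G = 1.7 V, so V_ov = 1.7 − 1.01 = 0.69 V.
k_n = μ_nC_ox · (W/L) = 4 mA/V².
Assume saturation: I_D = ½ k_n V_ov² = 0.5 × 4 × 0.69² = 0.952 mA, giving V_DS = V_DD − I_D R_D = 1.75 − 0.952 × 3.12 = -1.22 V.
But -1.22 V < V_ov = 0.69 V, so the device is actually in triode.
In triode I_D = k_n[V_ov V_DS − ½ V_DS²] and I_D = (V_DD − V_DS)/R_D. Equating: 6.24 V_DS² − 9.611 V_DS + 1.75 = 0, giving V_DS = 0.211 V (the root below V_ov).
I_D = (1.75 − 0.211) / 3.12 = 0.493 mA.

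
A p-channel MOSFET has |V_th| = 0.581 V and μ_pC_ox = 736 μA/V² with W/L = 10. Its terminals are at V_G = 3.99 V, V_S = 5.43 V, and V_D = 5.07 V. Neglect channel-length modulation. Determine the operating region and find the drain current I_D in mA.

Triode; I_D = 1.80 mA

V_SG = V_S − V_G = 5.43 − 3.99 = 1.44 V; V_SD = V_S − V_D = 5.43 − 5.07 = 0.36 V.
k_p = μ_pC_ox · (W/L) = 7.36 mA/V².
V_ov = V_SG − |V_th| = 1.44 − 0.581 = 0.859 V.
Since V_SD = 0.36 V < V_ov = 0.859 V, the device is in the triode region.
I_D = k_p [V_ov · V_SD − ½ V_SD²] = 7.36 × [0.859 × 0.36 − 0.5 × 0.36²] = 1.8 mA.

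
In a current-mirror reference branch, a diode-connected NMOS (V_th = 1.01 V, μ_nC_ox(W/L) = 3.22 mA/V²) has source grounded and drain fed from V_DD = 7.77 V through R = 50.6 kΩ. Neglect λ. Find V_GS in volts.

With gate tied to drain, V_GS = V_DS ≥ V_GS − V_th, so the device is in saturation.
KCL at the drain: ½ k_n (V_GS − V_th)² = (V_DD − V_GS)/R.
Let x = V_GS − 1.01. Then 81.5 x² + x − 6.76 = 0, giving x = 0.282 V (positive root), so V_GS = 1.29 V.
I_D = (V_DD − V_GS)/R = (7.77 − 1.29) / 50.6 = 0.128 mA.

V_GS = 1.29 V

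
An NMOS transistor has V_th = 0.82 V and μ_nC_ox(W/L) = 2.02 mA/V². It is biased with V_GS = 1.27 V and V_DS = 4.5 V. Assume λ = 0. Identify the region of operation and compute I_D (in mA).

Saturation; I_D = 0.205 mA

V_ov = V_GS − V_th = 1.27 − 0.82 = 0.45 V.
Since V_DS = 4.5 V ≥ V_ov = 0.45 V, the device is in saturation.
I_D = ½ k_n V_ov² = 0.5 × 2.02 × 0.45² = 0.205 mA.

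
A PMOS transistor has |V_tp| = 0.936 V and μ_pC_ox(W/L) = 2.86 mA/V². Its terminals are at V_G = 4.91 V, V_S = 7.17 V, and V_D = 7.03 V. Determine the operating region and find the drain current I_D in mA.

Triode; I_D = 0.502 mA

V_SG = V_S − V_G = 7.17 − 4.91 = 2.26 V; V_SD = V_S − V_D = 7.17 − 7.03 = 0.14 V.
V_ov = V_SG − |V_tp| = 2.26 − 0.936 = 1.32 V.
Since V_SD = 0.14 V < V_ov = 1.32 V, the device is in the triode region.
I_D = k_p [V_ov · V_SD − ½ V_SD²] = 2.86 × [1.32 × 0.14 − 0.5 × 0.14²] = 0.502 mA.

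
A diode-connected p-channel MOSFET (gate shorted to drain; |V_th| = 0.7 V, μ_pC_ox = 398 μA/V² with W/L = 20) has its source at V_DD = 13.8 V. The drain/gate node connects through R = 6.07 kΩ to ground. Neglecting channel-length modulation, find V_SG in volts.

With gate tied to drain, V_SG = V_SD ≥ V_SG − |V_th|, so the device is in saturation.
k_p = μ_pC_ox · (W/L) = 7.96 mA/V².
KCL at the drain: ½ k_p (V_SG − |V_th|)² = (V_DD − V_SG)/R.
Let x = V_SG − 0.7. Then 24.2 x² + x − 13.1 = 0, giving x = 0.716 V (positive root), so V_SG = 1.42 V.
I_D = (V_DD − V_SG)/R = (13.8 − 1.42) / 6.07 = 2.04 mA.

V_SG = 1.42 V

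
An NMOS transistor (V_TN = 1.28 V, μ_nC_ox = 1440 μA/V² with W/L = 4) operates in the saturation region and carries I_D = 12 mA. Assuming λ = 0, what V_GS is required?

k_n = μ_nC_ox · (W/L) = 5.76 mA/V².
In saturation I_D = ½ k_n (V_GS − V_TN)², so V_GS − V_TN = √(2 I_D / k_n) = √(2 × 12 / 5.76) = 2.04 V.
V_GS = 1.28 + 2.04 = 3.32 V.

V_GS = 3.32 V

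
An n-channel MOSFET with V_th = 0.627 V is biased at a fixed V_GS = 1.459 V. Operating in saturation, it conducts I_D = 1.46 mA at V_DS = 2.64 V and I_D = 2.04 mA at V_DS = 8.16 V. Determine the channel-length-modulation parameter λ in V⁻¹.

λ = 0.0888 V⁻¹

With V_GS fixed, I_D ∝ (1 + λ V_DS) in saturation, so I_D2/I_D1 = (1 + λ V_DS2)/(1 + λ V_DS1).
2.04/1.46 = 1.397 = (1 + 8.16 λ)/(1 + 2.64 λ).
Solving: λ (I_D1 V_DS2 − I_D2 V_DS1) = I_D2 − I_D1, so λ = (2.04 − 1.46) / (1.46 × 8.16 − 2.04 × 2.64) = 0.58 / 6.53 = 0.0888 V⁻¹.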